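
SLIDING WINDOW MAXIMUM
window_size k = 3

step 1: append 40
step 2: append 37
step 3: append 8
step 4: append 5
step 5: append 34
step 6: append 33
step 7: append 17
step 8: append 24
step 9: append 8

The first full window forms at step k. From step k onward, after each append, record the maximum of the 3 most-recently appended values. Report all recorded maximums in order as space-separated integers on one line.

step 1: append 40 -> window=[40] (not full yet)
step 2: append 37 -> window=[40, 37] (not full yet)
step 3: append 8 -> window=[40, 37, 8] -> max=40
step 4: append 5 -> window=[37, 8, 5] -> max=37
step 5: append 34 -> window=[8, 5, 34] -> max=34
step 6: append 33 -> window=[5, 34, 33] -> max=34
step 7: append 17 -> window=[34, 33, 17] -> max=34
step 8: append 24 -> window=[33, 17, 24] -> max=33
step 9: append 8 -> window=[17, 24, 8] -> max=24

Answer: 40 37 34 34 34 33 24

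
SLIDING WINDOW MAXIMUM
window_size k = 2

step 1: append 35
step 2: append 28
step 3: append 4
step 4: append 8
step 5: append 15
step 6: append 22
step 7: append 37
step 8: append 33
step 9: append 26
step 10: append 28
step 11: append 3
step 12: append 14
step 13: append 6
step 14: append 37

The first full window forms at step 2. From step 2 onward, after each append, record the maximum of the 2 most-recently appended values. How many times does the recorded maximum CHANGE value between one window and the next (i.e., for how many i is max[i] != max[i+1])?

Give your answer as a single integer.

step 1: append 35 -> window=[35] (not full yet)
step 2: append 28 -> window=[35, 28] -> max=35
step 3: append 4 -> window=[28, 4] -> max=28
step 4: append 8 -> window=[4, 8] -> max=8
step 5: append 15 -> window=[8, 15] -> max=15
step 6: append 22 -> window=[15, 22] -> max=22
step 7: append 37 -> window=[22, 37] -> max=37
step 8: append 33 -> window=[37, 33] -> max=37
step 9: append 26 -> window=[33, 26] -> max=33
step 10: append 28 -> window=[26, 28] -> max=28
step 11: append 3 -> window=[28, 3] -> max=28
step 12: append 14 -> window=[3, 14] -> max=14
step 13: append 6 -> window=[14, 6] -> max=14
step 14: append 37 -> window=[6, 37] -> max=37
Recorded maximums: 35 28 8 15 22 37 37 33 28 28 14 14 37
Changes between consecutive maximums: 9

Answer: 9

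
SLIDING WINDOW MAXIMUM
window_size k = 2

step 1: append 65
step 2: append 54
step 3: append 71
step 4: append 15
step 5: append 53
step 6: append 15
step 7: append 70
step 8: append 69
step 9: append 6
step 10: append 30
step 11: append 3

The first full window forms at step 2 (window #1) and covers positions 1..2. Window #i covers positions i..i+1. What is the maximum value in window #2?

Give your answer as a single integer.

Answer: 71

Derivation:
step 1: append 65 -> window=[65] (not full yet)
step 2: append 54 -> window=[65, 54] -> max=65
step 3: append 71 -> window=[54, 71] -> max=71
Window #2 max = 71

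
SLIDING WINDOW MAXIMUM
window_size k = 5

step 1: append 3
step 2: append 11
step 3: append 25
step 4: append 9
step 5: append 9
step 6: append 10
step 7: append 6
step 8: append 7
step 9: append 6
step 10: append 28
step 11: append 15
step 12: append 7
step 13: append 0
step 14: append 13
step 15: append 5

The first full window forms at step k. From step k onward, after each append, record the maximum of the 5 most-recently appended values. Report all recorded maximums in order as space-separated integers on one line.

Answer: 25 25 25 10 10 28 28 28 28 28 15

Derivation:
step 1: append 3 -> window=[3] (not full yet)
step 2: append 11 -> window=[3, 11] (not full yet)
step 3: append 25 -> window=[3, 11, 25] (not full yet)
step 4: append 9 -> window=[3, 11, 25, 9] (not full yet)
step 5: append 9 -> window=[3, 11, 25, 9, 9] -> max=25
step 6: append 10 -> window=[11, 25, 9, 9, 10] -> max=25
step 7: append 6 -> window=[25, 9, 9, 10, 6] -> max=25
step 8: append 7 -> window=[9, 9, 10, 6, 7] -> max=10
step 9: append 6 -> window=[9, 10, 6, 7, 6] -> max=10
step 10: append 28 -> window=[10, 6, 7, 6, 28] -> max=28
step 11: append 15 -> window=[6, 7, 6, 28, 15] -> max=28
step 12: append 7 -> window=[7, 6, 28, 15, 7] -> max=28
step 13: append 0 -> window=[6, 28, 15, 7, 0] -> max=28
step 14: append 13 -> window=[28, 15, 7, 0, 13] -> max=28
step 15: append 5 -> window=[15, 7, 0, 13, 5] -> max=15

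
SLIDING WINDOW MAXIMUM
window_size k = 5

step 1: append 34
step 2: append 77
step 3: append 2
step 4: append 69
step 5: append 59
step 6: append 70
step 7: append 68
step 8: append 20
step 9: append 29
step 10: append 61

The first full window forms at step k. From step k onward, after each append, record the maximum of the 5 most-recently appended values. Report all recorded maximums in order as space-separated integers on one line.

Answer: 77 77 70 70 70 70

Derivation:
step 1: append 34 -> window=[34] (not full yet)
step 2: append 77 -> window=[34, 77] (not full yet)
step 3: append 2 -> window=[34, 77, 2] (not full yet)
step 4: append 69 -> window=[34, 77, 2, 69] (not full yet)
step 5: append 59 -> window=[34, 77, 2, 69, 59] -> max=77
step 6: append 70 -> window=[77, 2, 69, 59, 70] -> max=77
step 7: append 68 -> window=[2, 69, 59, 70, 68] -> max=70
step 8: append 20 -> window=[69, 59, 70, 68, 20] -> max=70
step 9: append 29 -> window=[59, 70, 68, 20, 29] -> max=70
step 10: append 61 -> window=[70, 68, 20, 29, 61] -> max=70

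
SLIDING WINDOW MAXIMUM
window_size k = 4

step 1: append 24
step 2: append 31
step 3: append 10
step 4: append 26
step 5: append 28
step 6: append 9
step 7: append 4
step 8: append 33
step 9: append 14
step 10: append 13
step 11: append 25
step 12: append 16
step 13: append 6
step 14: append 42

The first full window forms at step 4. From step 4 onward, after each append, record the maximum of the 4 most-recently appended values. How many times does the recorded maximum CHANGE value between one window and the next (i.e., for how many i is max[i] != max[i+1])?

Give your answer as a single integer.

Answer: 4

Derivation:
step 1: append 24 -> window=[24] (not full yet)
step 2: append 31 -> window=[24, 31] (not full yet)
step 3: append 10 -> window=[24, 31, 10] (not full yet)
step 4: append 26 -> window=[24, 31, 10, 26] -> max=31
step 5: append 28 -> window=[31, 10, 26, 28] -> max=31
step 6: append 9 -> window=[10, 26, 28, 9] -> max=28
step 7: append 4 -> window=[26, 28, 9, 4] -> max=28
step 8: append 33 -> window=[28, 9, 4, 33] -> max=33
step 9: append 14 -> window=[9, 4, 33, 14] -> max=33
step 10: append 13 -> window=[4, 33, 14, 13] -> max=33
step 11: append 25 -> window=[33, 14, 13, 25] -> max=33
step 12: append 16 -> window=[14, 13, 25, 16] -> max=25
step 13: append 6 -> window=[13, 25, 16, 6] -> max=25
step 14: append 42 -> window=[25, 16, 6, 42] -> max=42
Recorded maximums: 31 31 28 28 33 33 33 33 25 25 42
Changes between consecutive maximums: 4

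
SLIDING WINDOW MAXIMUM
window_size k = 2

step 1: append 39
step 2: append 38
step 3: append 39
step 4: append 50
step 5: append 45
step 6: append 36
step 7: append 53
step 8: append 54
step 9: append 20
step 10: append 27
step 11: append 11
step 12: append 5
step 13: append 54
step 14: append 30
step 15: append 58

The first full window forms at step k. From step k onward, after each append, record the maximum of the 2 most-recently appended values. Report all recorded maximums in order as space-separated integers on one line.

step 1: append 39 -> window=[39] (not full yet)
step 2: append 38 -> window=[39, 38] -> max=39
step 3: append 39 -> window=[38, 39] -> max=39
step 4: append 50 -> window=[39, 50] -> max=50
step 5: append 45 -> window=[50, 45] -> max=50
step 6: append 36 -> window=[45, 36] -> max=45
step 7: append 53 -> window=[36, 53] -> max=53
step 8: append 54 -> window=[53, 54] -> max=54
step 9: append 20 -> window=[54, 20] -> max=54
step 10: append 27 -> window=[20, 27] -> max=27
step 11: append 11 -> window=[27, 11] -> max=27
step 12: append 5 -> window=[11, 5] -> max=11
step 13: append 54 -> window=[5, 54] -> max=54
step 14: append 30 -> window=[54, 30] -> max=54
step 15: append 58 -> window=[30, 58] -> max=58

Answer: 39 39 50 50 45 53 54 54 27 27 11 54 54 58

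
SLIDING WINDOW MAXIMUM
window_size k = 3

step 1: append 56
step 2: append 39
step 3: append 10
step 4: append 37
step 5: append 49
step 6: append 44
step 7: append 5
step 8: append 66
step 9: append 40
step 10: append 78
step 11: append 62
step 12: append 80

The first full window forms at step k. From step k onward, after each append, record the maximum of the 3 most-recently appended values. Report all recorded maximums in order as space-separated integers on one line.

Answer: 56 39 49 49 49 66 66 78 78 80

Derivation:
step 1: append 56 -> window=[56] (not full yet)
step 2: append 39 -> window=[56, 39] (not full yet)
step 3: append 10 -> window=[56, 39, 10] -> max=56
step 4: append 37 -> window=[39, 10, 37] -> max=39
step 5: append 49 -> window=[10, 37, 49] -> max=49
step 6: append 44 -> window=[37, 49, 44] -> max=49
step 7: append 5 -> window=[49, 44, 5] -> max=49
step 8: append 66 -> window=[44, 5, 66] -> max=66
step 9: append 40 -> window=[5, 66, 40] -> max=66
step 10: append 78 -> window=[66, 40, 78] -> max=78
step 11: append 62 -> window=[40, 78, 62] -> max=78
step 12: append 80 -> window=[78, 62, 80] -> max=80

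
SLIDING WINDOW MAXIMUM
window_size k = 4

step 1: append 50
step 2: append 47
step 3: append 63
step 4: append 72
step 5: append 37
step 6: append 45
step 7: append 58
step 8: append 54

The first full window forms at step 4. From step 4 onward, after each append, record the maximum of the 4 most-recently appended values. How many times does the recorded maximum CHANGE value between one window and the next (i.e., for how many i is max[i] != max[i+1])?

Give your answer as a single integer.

step 1: append 50 -> window=[50] (not full yet)
step 2: append 47 -> window=[50, 47] (not full yet)
step 3: append 63 -> window=[50, 47, 63] (not full yet)
step 4: append 72 -> window=[50, 47, 63, 72] -> max=72
step 5: append 37 -> window=[47, 63, 72, 37] -> max=72
step 6: append 45 -> window=[63, 72, 37, 45] -> max=72
step 7: append 58 -> window=[72, 37, 45, 58] -> max=72
step 8: append 54 -> window=[37, 45, 58, 54] -> max=58
Recorded maximums: 72 72 72 72 58
Changes between consecutive maximums: 1

Answer: 1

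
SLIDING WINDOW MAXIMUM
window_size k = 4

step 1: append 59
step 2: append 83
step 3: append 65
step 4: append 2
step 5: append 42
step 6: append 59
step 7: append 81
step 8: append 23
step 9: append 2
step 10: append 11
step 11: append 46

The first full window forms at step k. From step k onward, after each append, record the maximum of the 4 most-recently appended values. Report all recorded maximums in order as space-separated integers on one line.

Answer: 83 83 65 81 81 81 81 46

Derivation:
step 1: append 59 -> window=[59] (not full yet)
step 2: append 83 -> window=[59, 83] (not full yet)
step 3: append 65 -> window=[59, 83, 65] (not full yet)
step 4: append 2 -> window=[59, 83, 65, 2] -> max=83
step 5: append 42 -> window=[83, 65, 2, 42] -> max=83
step 6: append 59 -> window=[65, 2, 42, 59] -> max=65
step 7: append 81 -> window=[2, 42, 59, 81] -> max=81
step 8: append 23 -> window=[42, 59, 81, 23] -> max=81
step 9: append 2 -> window=[59, 81, 23, 2] -> max=81
step 10: append 11 -> window=[81, 23, 2, 11] -> max=81
step 11: append 46 -> window=[23, 2, 11, 46] -> max=46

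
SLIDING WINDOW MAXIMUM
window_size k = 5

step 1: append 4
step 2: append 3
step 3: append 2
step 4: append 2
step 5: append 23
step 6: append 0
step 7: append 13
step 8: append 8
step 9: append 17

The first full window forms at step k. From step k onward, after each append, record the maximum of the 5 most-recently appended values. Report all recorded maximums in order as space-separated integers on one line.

step 1: append 4 -> window=[4] (not full yet)
step 2: append 3 -> window=[4, 3] (not full yet)
step 3: append 2 -> window=[4, 3, 2] (not full yet)
step 4: append 2 -> window=[4, 3, 2, 2] (not full yet)
step 5: append 23 -> window=[4, 3, 2, 2, 23] -> max=23
step 6: append 0 -> window=[3, 2, 2, 23, 0] -> max=23
step 7: append 13 -> window=[2, 2, 23, 0, 13] -> max=23
step 8: append 8 -> window=[2, 23, 0, 13, 8] -> max=23
step 9: append 17 -> window=[23, 0, 13, 8, 17] -> max=23

Answer: 23 23 23 23 23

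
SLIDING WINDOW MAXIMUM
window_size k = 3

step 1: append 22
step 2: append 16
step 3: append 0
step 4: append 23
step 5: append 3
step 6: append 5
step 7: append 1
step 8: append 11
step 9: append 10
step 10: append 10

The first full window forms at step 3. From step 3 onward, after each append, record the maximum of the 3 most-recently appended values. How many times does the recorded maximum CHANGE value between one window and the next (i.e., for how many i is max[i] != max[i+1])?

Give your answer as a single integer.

step 1: append 22 -> window=[22] (not full yet)
step 2: append 16 -> window=[22, 16] (not full yet)
step 3: append 0 -> window=[22, 16, 0] -> max=22
step 4: append 23 -> window=[16, 0, 23] -> max=23
step 5: append 3 -> window=[0, 23, 3] -> max=23
step 6: append 5 -> window=[23, 3, 5] -> max=23
step 7: append 1 -> window=[3, 5, 1] -> max=5
step 8: append 11 -> window=[5, 1, 11] -> max=11
step 9: append 10 -> window=[1, 11, 10] -> max=11
step 10: append 10 -> window=[11, 10, 10] -> max=11
Recorded maximums: 22 23 23 23 5 11 11 11
Changes between consecutive maximums: 3

Answer: 3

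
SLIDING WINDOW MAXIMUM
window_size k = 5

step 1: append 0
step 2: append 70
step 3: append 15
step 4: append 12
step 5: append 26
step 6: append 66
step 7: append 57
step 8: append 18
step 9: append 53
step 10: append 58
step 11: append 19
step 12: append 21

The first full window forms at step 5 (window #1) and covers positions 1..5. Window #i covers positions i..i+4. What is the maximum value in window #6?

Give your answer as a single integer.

step 1: append 0 -> window=[0] (not full yet)
step 2: append 70 -> window=[0, 70] (not full yet)
step 3: append 15 -> window=[0, 70, 15] (not full yet)
step 4: append 12 -> window=[0, 70, 15, 12] (not full yet)
step 5: append 26 -> window=[0, 70, 15, 12, 26] -> max=70
step 6: append 66 -> window=[70, 15, 12, 26, 66] -> max=70
step 7: append 57 -> window=[15, 12, 26, 66, 57] -> max=66
step 8: append 18 -> window=[12, 26, 66, 57, 18] -> max=66
step 9: append 53 -> window=[26, 66, 57, 18, 53] -> max=66
step 10: append 58 -> window=[66, 57, 18, 53, 58] -> max=66
Window #6 max = 66

Answer: 66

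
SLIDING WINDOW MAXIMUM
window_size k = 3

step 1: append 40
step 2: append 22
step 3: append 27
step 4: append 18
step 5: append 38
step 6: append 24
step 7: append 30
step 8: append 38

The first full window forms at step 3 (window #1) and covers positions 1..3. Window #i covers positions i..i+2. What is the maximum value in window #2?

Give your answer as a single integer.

step 1: append 40 -> window=[40] (not full yet)
step 2: append 22 -> window=[40, 22] (not full yet)
step 3: append 27 -> window=[40, 22, 27] -> max=40
step 4: append 18 -> window=[22, 27, 18] -> max=27
Window #2 max = 27

Answer: 27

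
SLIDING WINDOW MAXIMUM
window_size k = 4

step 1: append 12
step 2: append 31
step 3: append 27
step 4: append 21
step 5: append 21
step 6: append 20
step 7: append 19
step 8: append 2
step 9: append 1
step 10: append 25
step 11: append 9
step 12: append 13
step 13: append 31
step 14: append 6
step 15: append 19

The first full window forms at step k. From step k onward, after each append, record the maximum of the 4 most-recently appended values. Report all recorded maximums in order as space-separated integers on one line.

step 1: append 12 -> window=[12] (not full yet)
step 2: append 31 -> window=[12, 31] (not full yet)
step 3: append 27 -> window=[12, 31, 27] (not full yet)
step 4: append 21 -> window=[12, 31, 27, 21] -> max=31
step 5: append 21 -> window=[31, 27, 21, 21] -> max=31
step 6: append 20 -> window=[27, 21, 21, 20] -> max=27
step 7: append 19 -> window=[21, 21, 20, 19] -> max=21
step 8: append 2 -> window=[21, 20, 19, 2] -> max=21
step 9: append 1 -> window=[20, 19, 2, 1] -> max=20
step 10: append 25 -> window=[19, 2, 1, 25] -> max=25
step 11: append 9 -> window=[2, 1, 25, 9] -> max=25
step 12: append 13 -> window=[1, 25, 9, 13] -> max=25
step 13: append 31 -> window=[25, 9, 13, 31] -> max=31
step 14: append 6 -> window=[9, 13, 31, 6] -> max=31
step 15: append 19 -> window=[13, 31, 6, 19] -> max=31

Answer: 31 31 27 21 21 20 25 25 25 31 31 31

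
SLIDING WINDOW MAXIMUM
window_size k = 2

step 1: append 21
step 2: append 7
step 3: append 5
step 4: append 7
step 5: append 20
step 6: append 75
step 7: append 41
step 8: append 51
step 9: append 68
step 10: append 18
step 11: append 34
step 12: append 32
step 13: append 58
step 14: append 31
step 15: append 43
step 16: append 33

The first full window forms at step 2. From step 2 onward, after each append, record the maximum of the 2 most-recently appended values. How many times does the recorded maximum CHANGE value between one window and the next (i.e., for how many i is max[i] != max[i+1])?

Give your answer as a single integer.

step 1: append 21 -> window=[21] (not full yet)
step 2: append 7 -> window=[21, 7] -> max=21
step 3: append 5 -> window=[7, 5] -> max=7
step 4: append 7 -> window=[5, 7] -> max=7
step 5: append 20 -> window=[7, 20] -> max=20
step 6: append 75 -> window=[20, 75] -> max=75
step 7: append 41 -> window=[75, 41] -> max=75
step 8: append 51 -> window=[41, 51] -> max=51
step 9: append 68 -> window=[51, 68] -> max=68
step 10: append 18 -> window=[68, 18] -> max=68
step 11: append 34 -> window=[18, 34] -> max=34
step 12: append 32 -> window=[34, 32] -> max=34
step 13: append 58 -> window=[32, 58] -> max=58
step 14: append 31 -> window=[58, 31] -> max=58
step 15: append 43 -> window=[31, 43] -> max=43
step 16: append 33 -> window=[43, 33] -> max=43
Recorded maximums: 21 7 7 20 75 75 51 68 68 34 34 58 58 43 43
Changes between consecutive maximums: 8

Answer: 8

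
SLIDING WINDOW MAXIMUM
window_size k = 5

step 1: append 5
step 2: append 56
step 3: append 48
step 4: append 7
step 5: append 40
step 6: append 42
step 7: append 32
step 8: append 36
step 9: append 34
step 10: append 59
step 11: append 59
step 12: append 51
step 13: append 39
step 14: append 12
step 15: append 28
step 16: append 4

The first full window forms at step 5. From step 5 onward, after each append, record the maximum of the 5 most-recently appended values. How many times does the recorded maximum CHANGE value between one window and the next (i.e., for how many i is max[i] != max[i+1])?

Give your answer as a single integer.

Answer: 4

Derivation:
step 1: append 5 -> window=[5] (not full yet)
step 2: append 56 -> window=[5, 56] (not full yet)
step 3: append 48 -> window=[5, 56, 48] (not full yet)
step 4: append 7 -> window=[5, 56, 48, 7] (not full yet)
step 5: append 40 -> window=[5, 56, 48, 7, 40] -> max=56
step 6: append 42 -> window=[56, 48, 7, 40, 42] -> max=56
step 7: append 32 -> window=[48, 7, 40, 42, 32] -> max=48
step 8: append 36 -> window=[7, 40, 42, 32, 36] -> max=42
step 9: append 34 -> window=[40, 42, 32, 36, 34] -> max=42
step 10: append 59 -> window=[42, 32, 36, 34, 59] -> max=59
step 11: append 59 -> window=[32, 36, 34, 59, 59] -> max=59
step 12: append 51 -> window=[36, 34, 59, 59, 51] -> max=59
step 13: append 39 -> window=[34, 59, 59, 51, 39] -> max=59
step 14: append 12 -> window=[59, 59, 51, 39, 12] -> max=59
step 15: append 28 -> window=[59, 51, 39, 12, 28] -> max=59
step 16: append 4 -> window=[51, 39, 12, 28, 4] -> max=51
Recorded maximums: 56 56 48 42 42 59 59 59 59 59 59 51
Changes between consecutive maximums: 4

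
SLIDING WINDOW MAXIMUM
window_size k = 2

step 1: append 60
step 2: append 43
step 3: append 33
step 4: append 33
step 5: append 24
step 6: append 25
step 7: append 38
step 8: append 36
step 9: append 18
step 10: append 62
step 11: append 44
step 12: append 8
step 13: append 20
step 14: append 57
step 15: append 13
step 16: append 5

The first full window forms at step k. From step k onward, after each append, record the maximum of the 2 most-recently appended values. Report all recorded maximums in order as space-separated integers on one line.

step 1: append 60 -> window=[60] (not full yet)
step 2: append 43 -> window=[60, 43] -> max=60
step 3: append 33 -> window=[43, 33] -> max=43
step 4: append 33 -> window=[33, 33] -> max=33
step 5: append 24 -> window=[33, 24] -> max=33
step 6: append 25 -> window=[24, 25] -> max=25
step 7: append 38 -> window=[25, 38] -> max=38
step 8: append 36 -> window=[38, 36] -> max=38
step 9: append 18 -> window=[36, 18] -> max=36
step 10: append 62 -> window=[18, 62] -> max=62
step 11: append 44 -> window=[62, 44] -> max=62
step 12: append 8 -> window=[44, 8] -> max=44
step 13: append 20 -> window=[8, 20] -> max=20
step 14: append 57 -> window=[20, 57] -> max=57
step 15: append 13 -> window=[57, 13] -> max=57
step 16: append 5 -> window=[13, 5] -> max=13

Answer: 60 43 33 33 25 38 38 36 62 62 44 20 57 57 13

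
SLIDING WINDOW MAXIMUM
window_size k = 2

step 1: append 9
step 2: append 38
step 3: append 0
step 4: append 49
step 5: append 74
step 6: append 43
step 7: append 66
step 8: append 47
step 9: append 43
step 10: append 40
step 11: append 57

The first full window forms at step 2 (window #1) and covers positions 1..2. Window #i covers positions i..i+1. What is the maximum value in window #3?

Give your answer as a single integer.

step 1: append 9 -> window=[9] (not full yet)
step 2: append 38 -> window=[9, 38] -> max=38
step 3: append 0 -> window=[38, 0] -> max=38
step 4: append 49 -> window=[0, 49] -> max=49
Window #3 max = 49

Answer: 49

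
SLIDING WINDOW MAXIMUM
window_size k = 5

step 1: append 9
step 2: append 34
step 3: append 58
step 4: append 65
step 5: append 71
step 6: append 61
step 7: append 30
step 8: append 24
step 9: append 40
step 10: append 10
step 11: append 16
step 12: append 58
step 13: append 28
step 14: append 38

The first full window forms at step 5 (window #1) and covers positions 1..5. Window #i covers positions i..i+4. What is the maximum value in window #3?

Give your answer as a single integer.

step 1: append 9 -> window=[9] (not full yet)
step 2: append 34 -> window=[9, 34] (not full yet)
step 3: append 58 -> window=[9, 34, 58] (not full yet)
step 4: append 65 -> window=[9, 34, 58, 65] (not full yet)
step 5: append 71 -> window=[9, 34, 58, 65, 71] -> max=71
step 6: append 61 -> window=[34, 58, 65, 71, 61] -> max=71
step 7: append 30 -> window=[58, 65, 71, 61, 30] -> max=71
Window #3 max = 71

Answer: 71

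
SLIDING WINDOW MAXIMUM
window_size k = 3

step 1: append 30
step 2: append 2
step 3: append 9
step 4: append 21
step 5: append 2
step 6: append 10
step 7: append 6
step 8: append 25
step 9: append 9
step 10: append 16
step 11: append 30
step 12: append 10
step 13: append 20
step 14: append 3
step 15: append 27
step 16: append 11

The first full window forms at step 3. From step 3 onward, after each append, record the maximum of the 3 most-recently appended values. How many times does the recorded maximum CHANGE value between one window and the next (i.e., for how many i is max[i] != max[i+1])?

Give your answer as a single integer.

step 1: append 30 -> window=[30] (not full yet)
step 2: append 2 -> window=[30, 2] (not full yet)
step 3: append 9 -> window=[30, 2, 9] -> max=30
step 4: append 21 -> window=[2, 9, 21] -> max=21
step 5: append 2 -> window=[9, 21, 2] -> max=21
step 6: append 10 -> window=[21, 2, 10] -> max=21
step 7: append 6 -> window=[2, 10, 6] -> max=10
step 8: append 25 -> window=[10, 6, 25] -> max=25
step 9: append 9 -> window=[6, 25, 9] -> max=25
step 10: append 16 -> window=[25, 9, 16] -> max=25
step 11: append 30 -> window=[9, 16, 30] -> max=30
step 12: append 10 -> window=[16, 30, 10] -> max=30
step 13: append 20 -> window=[30, 10, 20] -> max=30
step 14: append 3 -> window=[10, 20, 3] -> max=20
step 15: append 27 -> window=[20, 3, 27] -> max=27
step 16: append 11 -> window=[3, 27, 11] -> max=27
Recorded maximums: 30 21 21 21 10 25 25 25 30 30 30 20 27 27
Changes between consecutive maximums: 6

Answer: 6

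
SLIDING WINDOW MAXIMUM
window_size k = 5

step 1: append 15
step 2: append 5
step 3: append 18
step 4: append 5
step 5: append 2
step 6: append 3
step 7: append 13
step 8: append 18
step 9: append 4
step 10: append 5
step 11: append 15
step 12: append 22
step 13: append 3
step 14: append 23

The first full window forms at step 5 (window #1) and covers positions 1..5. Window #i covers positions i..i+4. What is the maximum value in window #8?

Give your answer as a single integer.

Answer: 22

Derivation:
step 1: append 15 -> window=[15] (not full yet)
step 2: append 5 -> window=[15, 5] (not full yet)
step 3: append 18 -> window=[15, 5, 18] (not full yet)
step 4: append 5 -> window=[15, 5, 18, 5] (not full yet)
step 5: append 2 -> window=[15, 5, 18, 5, 2] -> max=18
step 6: append 3 -> window=[5, 18, 5, 2, 3] -> max=18
step 7: append 13 -> window=[18, 5, 2, 3, 13] -> max=18
step 8: append 18 -> window=[5, 2, 3, 13, 18] -> max=18
step 9: append 4 -> window=[2, 3, 13, 18, 4] -> max=18
step 10: append 5 -> window=[3, 13, 18, 4, 5] -> max=18
step 11: append 15 -> window=[13, 18, 4, 5, 15] -> max=18
step 12: append 22 -> window=[18, 4, 5, 15, 22] -> max=22
Window #8 max = 22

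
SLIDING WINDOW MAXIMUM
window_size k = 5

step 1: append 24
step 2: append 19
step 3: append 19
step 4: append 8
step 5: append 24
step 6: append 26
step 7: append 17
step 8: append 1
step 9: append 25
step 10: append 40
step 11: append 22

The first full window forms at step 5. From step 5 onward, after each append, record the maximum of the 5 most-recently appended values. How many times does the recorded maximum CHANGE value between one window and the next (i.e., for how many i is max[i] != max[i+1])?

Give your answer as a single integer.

step 1: append 24 -> window=[24] (not full yet)
step 2: append 19 -> window=[24, 19] (not full yet)
step 3: append 19 -> window=[24, 19, 19] (not full yet)
step 4: append 8 -> window=[24, 19, 19, 8] (not full yet)
step 5: append 24 -> window=[24, 19, 19, 8, 24] -> max=24
step 6: append 26 -> window=[19, 19, 8, 24, 26] -> max=26
step 7: append 17 -> window=[19, 8, 24, 26, 17] -> max=26
step 8: append 1 -> window=[8, 24, 26, 17, 1] -> max=26
step 9: append 25 -> window=[24, 26, 17, 1, 25] -> max=26
step 10: append 40 -> window=[26, 17, 1, 25, 40] -> max=40
step 11: append 22 -> window=[17, 1, 25, 40, 22] -> max=40
Recorded maximums: 24 26 26 26 26 40 40
Changes between consecutive maximums: 2

Answer: 2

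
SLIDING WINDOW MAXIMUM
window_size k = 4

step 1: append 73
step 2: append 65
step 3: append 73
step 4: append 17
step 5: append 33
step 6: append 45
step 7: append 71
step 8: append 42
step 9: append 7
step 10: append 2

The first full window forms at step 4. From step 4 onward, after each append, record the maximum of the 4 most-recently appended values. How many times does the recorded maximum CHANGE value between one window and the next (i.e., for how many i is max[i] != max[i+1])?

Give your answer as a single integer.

step 1: append 73 -> window=[73] (not full yet)
step 2: append 65 -> window=[73, 65] (not full yet)
step 3: append 73 -> window=[73, 65, 73] (not full yet)
step 4: append 17 -> window=[73, 65, 73, 17] -> max=73
step 5: append 33 -> window=[65, 73, 17, 33] -> max=73
step 6: append 45 -> window=[73, 17, 33, 45] -> max=73
step 7: append 71 -> window=[17, 33, 45, 71] -> max=71
step 8: append 42 -> window=[33, 45, 71, 42] -> max=71
step 9: append 7 -> window=[45, 71, 42, 7] -> max=71
step 10: append 2 -> window=[71, 42, 7, 2] -> max=71
Recorded maximums: 73 73 73 71 71 71 71
Changes between consecutive maximums: 1

Answer: 1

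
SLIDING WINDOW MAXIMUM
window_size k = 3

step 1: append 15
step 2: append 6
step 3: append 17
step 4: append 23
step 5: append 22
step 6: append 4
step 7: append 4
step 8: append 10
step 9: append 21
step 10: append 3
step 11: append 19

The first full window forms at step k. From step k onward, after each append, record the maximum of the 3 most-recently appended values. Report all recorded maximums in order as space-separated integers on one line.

step 1: append 15 -> window=[15] (not full yet)
step 2: append 6 -> window=[15, 6] (not full yet)
step 3: append 17 -> window=[15, 6, 17] -> max=17
step 4: append 23 -> window=[6, 17, 23] -> max=23
step 5: append 22 -> window=[17, 23, 22] -> max=23
step 6: append 4 -> window=[23, 22, 4] -> max=23
step 7: append 4 -> window=[22, 4, 4] -> max=22
step 8: append 10 -> window=[4, 4, 10] -> max=10
step 9: append 21 -> window=[4, 10, 21] -> max=21
step 10: append 3 -> window=[10, 21, 3] -> max=21
step 11: append 19 -> window=[21, 3, 19] -> max=21

Answer: 17 23 23 23 22 10 21 21 21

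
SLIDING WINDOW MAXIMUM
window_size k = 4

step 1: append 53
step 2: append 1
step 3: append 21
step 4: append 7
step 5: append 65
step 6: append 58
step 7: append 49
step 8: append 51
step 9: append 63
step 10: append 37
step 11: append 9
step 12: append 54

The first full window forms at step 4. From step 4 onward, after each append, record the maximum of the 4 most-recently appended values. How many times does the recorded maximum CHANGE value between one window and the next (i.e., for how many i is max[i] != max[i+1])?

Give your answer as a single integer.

Answer: 2

Derivation:
step 1: append 53 -> window=[53] (not full yet)
step 2: append 1 -> window=[53, 1] (not full yet)
step 3: append 21 -> window=[53, 1, 21] (not full yet)
step 4: append 7 -> window=[53, 1, 21, 7] -> max=53
step 5: append 65 -> window=[1, 21, 7, 65] -> max=65
step 6: append 58 -> window=[21, 7, 65, 58] -> max=65
step 7: append 49 -> window=[7, 65, 58, 49] -> max=65
step 8: append 51 -> window=[65, 58, 49, 51] -> max=65
step 9: append 63 -> window=[58, 49, 51, 63] -> max=63
step 10: append 37 -> window=[49, 51, 63, 37] -> max=63
step 11: append 9 -> window=[51, 63, 37, 9] -> max=63
step 12: append 54 -> window=[63, 37, 9, 54] -> max=63
Recorded maximums: 53 65 65 65 65 63 63 63 63
Changes between consecutive maximums: 2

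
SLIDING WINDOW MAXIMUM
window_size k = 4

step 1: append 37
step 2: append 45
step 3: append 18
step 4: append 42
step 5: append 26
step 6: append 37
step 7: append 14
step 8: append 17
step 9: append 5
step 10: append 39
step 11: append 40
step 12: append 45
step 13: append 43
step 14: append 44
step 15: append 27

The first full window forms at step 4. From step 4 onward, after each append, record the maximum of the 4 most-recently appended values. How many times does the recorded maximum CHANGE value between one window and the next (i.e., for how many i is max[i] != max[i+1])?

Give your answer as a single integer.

step 1: append 37 -> window=[37] (not full yet)
step 2: append 45 -> window=[37, 45] (not full yet)
step 3: append 18 -> window=[37, 45, 18] (not full yet)
step 4: append 42 -> window=[37, 45, 18, 42] -> max=45
step 5: append 26 -> window=[45, 18, 42, 26] -> max=45
step 6: append 37 -> window=[18, 42, 26, 37] -> max=42
step 7: append 14 -> window=[42, 26, 37, 14] -> max=42
step 8: append 17 -> window=[26, 37, 14, 17] -> max=37
step 9: append 5 -> window=[37, 14, 17, 5] -> max=37
step 10: append 39 -> window=[14, 17, 5, 39] -> max=39
step 11: append 40 -> window=[17, 5, 39, 40] -> max=40
step 12: append 45 -> window=[5, 39, 40, 45] -> max=45
step 13: append 43 -> window=[39, 40, 45, 43] -> max=45
step 14: append 44 -> window=[40, 45, 43, 44] -> max=45
step 15: append 27 -> window=[45, 43, 44, 27] -> max=45
Recorded maximums: 45 45 42 42 37 37 39 40 45 45 45 45
Changes between consecutive maximums: 5

Answer: 5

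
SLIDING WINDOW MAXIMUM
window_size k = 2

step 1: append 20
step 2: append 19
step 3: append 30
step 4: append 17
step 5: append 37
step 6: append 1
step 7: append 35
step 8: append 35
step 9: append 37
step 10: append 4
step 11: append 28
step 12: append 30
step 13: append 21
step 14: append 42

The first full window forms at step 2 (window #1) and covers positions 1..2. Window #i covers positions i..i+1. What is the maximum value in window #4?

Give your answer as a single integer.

Answer: 37

Derivation:
step 1: append 20 -> window=[20] (not full yet)
step 2: append 19 -> window=[20, 19] -> max=20
step 3: append 30 -> window=[19, 30] -> max=30
step 4: append 17 -> window=[30, 17] -> max=30
step 5: append 37 -> window=[17, 37] -> max=37
Window #4 max = 37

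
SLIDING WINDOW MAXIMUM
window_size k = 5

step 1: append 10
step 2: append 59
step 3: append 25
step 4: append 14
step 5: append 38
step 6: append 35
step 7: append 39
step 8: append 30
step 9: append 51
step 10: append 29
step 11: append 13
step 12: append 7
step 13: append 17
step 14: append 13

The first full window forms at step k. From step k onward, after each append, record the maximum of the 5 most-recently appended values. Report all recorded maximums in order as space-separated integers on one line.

Answer: 59 59 39 39 51 51 51 51 51 29

Derivation:
step 1: append 10 -> window=[10] (not full yet)
step 2: append 59 -> window=[10, 59] (not full yet)
step 3: append 25 -> window=[10, 59, 25] (not full yet)
step 4: append 14 -> window=[10, 59, 25, 14] (not full yet)
step 5: append 38 -> window=[10, 59, 25, 14, 38] -> max=59
step 6: append 35 -> window=[59, 25, 14, 38, 35] -> max=59
step 7: append 39 -> window=[25, 14, 38, 35, 39] -> max=39
step 8: append 30 -> window=[14, 38, 35, 39, 30] -> max=39
step 9: append 51 -> window=[38, 35, 39, 30, 51] -> max=51
step 10: append 29 -> window=[35, 39, 30, 51, 29] -> max=51
step 11: append 13 -> window=[39, 30, 51, 29, 13] -> max=51
step 12: append 7 -> window=[30, 51, 29, 13, 7] -> max=51
step 13: append 17 -> window=[51, 29, 13, 7, 17] -> max=51
step 14: append 13 -> window=[29, 13, 7, 17, 13] -> max=29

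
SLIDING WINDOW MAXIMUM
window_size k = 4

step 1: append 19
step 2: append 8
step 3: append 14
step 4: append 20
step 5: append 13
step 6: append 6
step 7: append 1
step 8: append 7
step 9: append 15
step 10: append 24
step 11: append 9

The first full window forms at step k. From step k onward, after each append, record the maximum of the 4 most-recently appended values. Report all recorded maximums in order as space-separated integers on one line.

step 1: append 19 -> window=[19] (not full yet)
step 2: append 8 -> window=[19, 8] (not full yet)
step 3: append 14 -> window=[19, 8, 14] (not full yet)
step 4: append 20 -> window=[19, 8, 14, 20] -> max=20
step 5: append 13 -> window=[8, 14, 20, 13] -> max=20
step 6: append 6 -> window=[14, 20, 13, 6] -> max=20
step 7: append 1 -> window=[20, 13, 6, 1] -> max=20
step 8: append 7 -> window=[13, 6, 1, 7] -> max=13
step 9: append 15 -> window=[6, 1, 7, 15] -> max=15
step 10: append 24 -> window=[1, 7, 15, 24] -> max=24
step 11: append 9 -> window=[7, 15, 24, 9] -> max=24

Answer: 20 20 20 20 13 15 24 24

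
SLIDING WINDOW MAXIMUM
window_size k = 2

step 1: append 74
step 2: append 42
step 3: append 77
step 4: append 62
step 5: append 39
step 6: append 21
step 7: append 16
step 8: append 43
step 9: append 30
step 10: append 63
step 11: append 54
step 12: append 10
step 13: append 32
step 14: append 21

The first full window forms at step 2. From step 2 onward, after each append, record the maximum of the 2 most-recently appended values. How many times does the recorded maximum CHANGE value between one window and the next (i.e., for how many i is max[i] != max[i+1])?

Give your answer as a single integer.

Answer: 8

Derivation:
step 1: append 74 -> window=[74] (not full yet)
step 2: append 42 -> window=[74, 42] -> max=74
step 3: append 77 -> window=[42, 77] -> max=77
step 4: append 62 -> window=[77, 62] -> max=77
step 5: append 39 -> window=[62, 39] -> max=62
step 6: append 21 -> window=[39, 21] -> max=39
step 7: append 16 -> window=[21, 16] -> max=21
step 8: append 43 -> window=[16, 43] -> max=43
step 9: append 30 -> window=[43, 30] -> max=43
step 10: append 63 -> window=[30, 63] -> max=63
step 11: append 54 -> window=[63, 54] -> max=63
step 12: append 10 -> window=[54, 10] -> max=54
step 13: append 32 -> window=[10, 32] -> max=32
step 14: append 21 -> window=[32, 21] -> max=32
Recorded maximums: 74 77 77 62 39 21 43 43 63 63 54 32 32
Changes between consecutive maximums: 8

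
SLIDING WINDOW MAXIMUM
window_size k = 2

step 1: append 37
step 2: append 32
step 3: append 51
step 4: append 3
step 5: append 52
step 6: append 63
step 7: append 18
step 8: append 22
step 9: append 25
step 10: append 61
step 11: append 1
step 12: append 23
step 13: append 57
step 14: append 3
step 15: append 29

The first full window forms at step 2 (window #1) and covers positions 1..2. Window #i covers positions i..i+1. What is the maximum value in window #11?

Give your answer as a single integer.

Answer: 23

Derivation:
step 1: append 37 -> window=[37] (not full yet)
step 2: append 32 -> window=[37, 32] -> max=37
step 3: append 51 -> window=[32, 51] -> max=51
step 4: append 3 -> window=[51, 3] -> max=51
step 5: append 52 -> window=[3, 52] -> max=52
step 6: append 63 -> window=[52, 63] -> max=63
step 7: append 18 -> window=[63, 18] -> max=63
step 8: append 22 -> window=[18, 22] -> max=22
step 9: append 25 -> window=[22, 25] -> max=25
step 10: append 61 -> window=[25, 61] -> max=61
step 11: append 1 -> window=[61, 1] -> max=61
step 12: append 23 -> window=[1, 23] -> max=23
Window #11 max = 23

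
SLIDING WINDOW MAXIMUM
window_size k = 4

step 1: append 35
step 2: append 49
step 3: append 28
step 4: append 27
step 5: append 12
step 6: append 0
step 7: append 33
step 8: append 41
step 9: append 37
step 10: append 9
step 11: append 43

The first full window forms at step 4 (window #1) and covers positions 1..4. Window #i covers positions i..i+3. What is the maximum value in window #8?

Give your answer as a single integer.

Answer: 43

Derivation:
step 1: append 35 -> window=[35] (not full yet)
step 2: append 49 -> window=[35, 49] (not full yet)
step 3: append 28 -> window=[35, 49, 28] (not full yet)
step 4: append 27 -> window=[35, 49, 28, 27] -> max=49
step 5: append 12 -> window=[49, 28, 27, 12] -> max=49
step 6: append 0 -> window=[28, 27, 12, 0] -> max=28
step 7: append 33 -> window=[27, 12, 0, 33] -> max=33
step 8: append 41 -> window=[12, 0, 33, 41] -> max=41
step 9: append 37 -> window=[0, 33, 41, 37] -> max=41
step 10: append 9 -> window=[33, 41, 37, 9] -> max=41
step 11: append 43 -> window=[41, 37, 9, 43] -> max=43
Window #8 max = 43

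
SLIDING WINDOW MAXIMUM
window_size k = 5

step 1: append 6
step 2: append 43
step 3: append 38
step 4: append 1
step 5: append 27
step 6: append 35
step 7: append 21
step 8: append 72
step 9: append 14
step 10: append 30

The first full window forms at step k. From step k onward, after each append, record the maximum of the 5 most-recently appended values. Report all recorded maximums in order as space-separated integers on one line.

Answer: 43 43 38 72 72 72

Derivation:
step 1: append 6 -> window=[6] (not full yet)
step 2: append 43 -> window=[6, 43] (not full yet)
step 3: append 38 -> window=[6, 43, 38] (not full yet)
step 4: append 1 -> window=[6, 43, 38, 1] (not full yet)
step 5: append 27 -> window=[6, 43, 38, 1, 27] -> max=43
step 6: append 35 -> window=[43, 38, 1, 27, 35] -> max=43
step 7: append 21 -> window=[38, 1, 27, 35, 21] -> max=38
step 8: append 72 -> window=[1, 27, 35, 21, 72] -> max=72
step 9: append 14 -> window=[27, 35, 21, 72, 14] -> max=72
step 10: append 30 -> window=[35, 21, 72, 14, 30] -> max=72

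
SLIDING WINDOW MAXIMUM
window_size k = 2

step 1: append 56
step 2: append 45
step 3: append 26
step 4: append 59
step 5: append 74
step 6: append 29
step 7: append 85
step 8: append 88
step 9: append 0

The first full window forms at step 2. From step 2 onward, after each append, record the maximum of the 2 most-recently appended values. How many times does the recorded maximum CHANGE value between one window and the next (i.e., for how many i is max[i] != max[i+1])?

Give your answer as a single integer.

step 1: append 56 -> window=[56] (not full yet)
step 2: append 45 -> window=[56, 45] -> max=56
step 3: append 26 -> window=[45, 26] -> max=45
step 4: append 59 -> window=[26, 59] -> max=59
step 5: append 74 -> window=[59, 74] -> max=74
step 6: append 29 -> window=[74, 29] -> max=74
step 7: append 85 -> window=[29, 85] -> max=85
step 8: append 88 -> window=[85, 88] -> max=88
step 9: append 0 -> window=[88, 0] -> max=88
Recorded maximums: 56 45 59 74 74 85 88 88
Changes between consecutive maximums: 5

Answer: 5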